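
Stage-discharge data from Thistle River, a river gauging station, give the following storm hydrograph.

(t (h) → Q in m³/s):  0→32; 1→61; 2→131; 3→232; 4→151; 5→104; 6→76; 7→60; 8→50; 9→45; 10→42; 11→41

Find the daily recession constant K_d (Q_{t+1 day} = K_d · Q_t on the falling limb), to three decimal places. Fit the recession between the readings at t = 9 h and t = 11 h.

K_d ≈ 0.327

Between t = 9 h and t = 11 h the flow falls from 45 to 41 m³/s over 2×1 h = 2 h.
Per-interval ratio K = (41/45)^(1/2) = 0.9545; K_d = K^(24/1) = 0.327.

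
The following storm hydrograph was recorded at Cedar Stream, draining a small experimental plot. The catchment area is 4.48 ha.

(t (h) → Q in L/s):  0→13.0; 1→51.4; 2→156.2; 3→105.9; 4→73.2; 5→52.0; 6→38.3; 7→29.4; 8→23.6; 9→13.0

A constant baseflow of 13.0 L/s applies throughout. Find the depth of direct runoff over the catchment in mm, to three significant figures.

Direct runoff: 0.0, 38.4, 143.2, 92.9, 60.2, 39.0, 25.3, 16.4, 10.6, 0.0 L/s; ΣQ_DR = 426.0 L/s.
V = ΣQ_DR · Δt = 426.0 × 3600 s = 1.534 × 10^6 L.
Over A = 4.48 ha, depth = V / A = 34.2 mm.

d ≈ 34.2 mm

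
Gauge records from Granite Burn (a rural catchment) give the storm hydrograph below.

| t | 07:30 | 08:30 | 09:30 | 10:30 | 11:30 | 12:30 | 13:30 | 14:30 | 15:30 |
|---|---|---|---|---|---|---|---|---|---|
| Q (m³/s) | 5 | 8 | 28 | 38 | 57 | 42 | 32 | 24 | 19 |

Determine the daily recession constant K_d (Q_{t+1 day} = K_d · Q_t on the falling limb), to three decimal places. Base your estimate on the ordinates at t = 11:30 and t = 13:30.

Between t = 11:30 and t = 13:30 the flow falls from 57 to 32 m³/s over 2×1 h = 2 h.
Per-interval ratio K = (32/57)^(1/2) = 0.7493; K_d = K^(24/1) = 0.001.

K_d ≈ 0.001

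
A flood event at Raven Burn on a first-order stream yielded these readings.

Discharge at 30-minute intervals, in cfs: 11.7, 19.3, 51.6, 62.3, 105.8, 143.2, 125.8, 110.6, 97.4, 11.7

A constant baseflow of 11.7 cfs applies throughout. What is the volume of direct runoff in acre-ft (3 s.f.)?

V ≈ 25.7 acre-ft

Direct-runoff ordinates (Q − Q_b): 0.0, 7.6, 39.9, 50.6, 94.1, 131.5, 114.1, 98.9, 85.7, 0.0 cfs.
ΣQ_DR = 622.4 cfs.
With Δt = 0.5 h = 1800 s, V = ΣQ_DR · Δt = 622.4 × 1800 = 1.12 × 10^6 ft³ = 25.7 acre-ft.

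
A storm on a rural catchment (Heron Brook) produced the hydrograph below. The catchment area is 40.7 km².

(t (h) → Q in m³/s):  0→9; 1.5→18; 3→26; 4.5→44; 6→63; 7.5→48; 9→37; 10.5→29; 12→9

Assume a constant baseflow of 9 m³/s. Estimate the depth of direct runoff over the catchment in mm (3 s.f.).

d ≈ 26.8 mm

Direct runoff: 0.0, 9.0, 17.0, 35.0, 54.0, 39.0, 28.0, 20.0, 0.0 m³/s; ΣQ_DR = 202.0 m³/s.
V = ΣQ_DR · Δt = 202.0 × 5400 s = 1.091 × 10^6 m³.
Over A = 40.7 km², depth = V / A = 26.8 mm.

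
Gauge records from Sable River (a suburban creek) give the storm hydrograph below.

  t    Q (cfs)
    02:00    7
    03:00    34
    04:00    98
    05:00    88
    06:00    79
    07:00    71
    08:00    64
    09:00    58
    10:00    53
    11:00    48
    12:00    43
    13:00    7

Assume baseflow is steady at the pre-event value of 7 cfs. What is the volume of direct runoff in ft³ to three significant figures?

V ≈ 2.04 × 10^6 ft³

Direct-runoff ordinates (Q − Q_b): 0.0, 27.0, 91.0, 81.0, 72.0, 64.0, 57.0, 51.0, 46.0, 41.0, 36.0, 0.0 cfs.
ΣQ_DR = 566.0 cfs.
With Δt = 1 h = 3600 s, V = ΣQ_DR · Δt = 566.0 × 3600 = 2.04 × 10^6 ft³.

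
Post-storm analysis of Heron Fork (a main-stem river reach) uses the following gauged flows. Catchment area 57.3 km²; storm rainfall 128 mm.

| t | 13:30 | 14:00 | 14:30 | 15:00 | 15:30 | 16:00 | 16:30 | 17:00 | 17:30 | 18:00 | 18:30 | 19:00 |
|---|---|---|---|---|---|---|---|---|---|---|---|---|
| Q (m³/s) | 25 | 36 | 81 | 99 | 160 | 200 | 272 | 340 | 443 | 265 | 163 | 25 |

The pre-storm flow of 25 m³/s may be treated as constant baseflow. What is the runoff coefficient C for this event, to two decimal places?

ΣQ_DR = 1809 m³/s; V = ΣQ_DR·Δt = 3.256 × 10^6 m³.
Runoff depth d = V / A = 56.83 mm.
C = d / P = 56.83 / 128 = 0.44.

C ≈ 0.44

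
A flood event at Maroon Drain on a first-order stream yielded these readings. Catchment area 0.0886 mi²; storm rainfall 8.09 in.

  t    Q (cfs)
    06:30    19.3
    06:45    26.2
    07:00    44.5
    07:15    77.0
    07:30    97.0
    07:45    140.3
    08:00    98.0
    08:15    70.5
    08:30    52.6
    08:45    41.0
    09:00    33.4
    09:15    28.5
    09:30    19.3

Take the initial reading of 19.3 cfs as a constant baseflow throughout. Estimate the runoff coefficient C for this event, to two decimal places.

C ≈ 0.27

ΣQ_DR = 496.7 cfs; V = ΣQ_DR·Δt = 4.470 × 10^5 ft³.
Runoff depth d = V / A = 2.172 in.
C = d / P = 2.172 / 8.09 = 0.27.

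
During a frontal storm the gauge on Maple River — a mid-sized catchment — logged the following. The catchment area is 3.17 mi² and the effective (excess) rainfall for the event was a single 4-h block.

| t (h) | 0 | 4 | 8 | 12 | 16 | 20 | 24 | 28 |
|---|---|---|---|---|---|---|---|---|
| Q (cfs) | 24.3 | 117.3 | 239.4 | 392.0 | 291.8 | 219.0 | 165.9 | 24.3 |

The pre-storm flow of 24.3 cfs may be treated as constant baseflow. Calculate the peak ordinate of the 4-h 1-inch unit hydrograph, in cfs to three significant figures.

U_p ≈ 147 cfs

Direct runoff: 0.0, 93.0, 215.1, 367.7, 267.5, 194.7, 141.6, 0.0 cfs; ΣQ_DR = 1280 cfs, peak = 367.7 cfs.
Runoff depth d = ΣQ_DR·Δt / A = 1280 × 14400 / (3.17 mi²) = 2.502 in.
The 1-inch UH is the DRH scaled by (1 in)/d, so U_p = 367.7 × 1/2.502 = 147 cfs.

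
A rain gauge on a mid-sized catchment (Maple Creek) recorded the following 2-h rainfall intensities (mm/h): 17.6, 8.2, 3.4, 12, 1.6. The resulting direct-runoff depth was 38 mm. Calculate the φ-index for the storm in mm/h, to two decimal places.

φ ≈ 6.27 mm/h

Only the 3 blocks with intensity above φ contribute runoff: 17.6, 8.2, 12 mm/h.
Σ(I−φ)·Δt = d  ⇒  (17.6+8.2+12 − 3φ)·2 = 38
φ = (37.80 − 38/2) / 3 = 6.27 mm/h.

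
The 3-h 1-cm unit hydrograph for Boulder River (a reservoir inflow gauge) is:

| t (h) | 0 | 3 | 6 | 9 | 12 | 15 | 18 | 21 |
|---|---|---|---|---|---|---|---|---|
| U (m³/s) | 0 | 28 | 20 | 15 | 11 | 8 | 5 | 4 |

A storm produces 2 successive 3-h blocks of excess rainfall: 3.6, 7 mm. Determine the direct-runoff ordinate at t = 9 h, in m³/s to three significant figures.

Q ≈ 19.4 m³/s

By discrete convolution, Q_j = Σ (P_i / 10 mm) · U_{j−i}.
At t = 9 h (j=3): Q = (3.6/10)·15 + (7/10)·20 = 19.4 m³/s.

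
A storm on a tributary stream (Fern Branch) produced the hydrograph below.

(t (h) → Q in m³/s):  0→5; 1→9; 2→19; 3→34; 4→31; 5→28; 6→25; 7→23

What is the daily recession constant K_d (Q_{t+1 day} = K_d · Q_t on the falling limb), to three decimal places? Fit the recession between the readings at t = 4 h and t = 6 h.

K_d ≈ 0.076

Between t = 4 h and t = 6 h the flow falls from 31 to 25 m³/s over 2×1 h = 2 h.
Per-interval ratio K = (25/31)^(1/2) = 0.8980; K_d = K^(24/1) = 0.076.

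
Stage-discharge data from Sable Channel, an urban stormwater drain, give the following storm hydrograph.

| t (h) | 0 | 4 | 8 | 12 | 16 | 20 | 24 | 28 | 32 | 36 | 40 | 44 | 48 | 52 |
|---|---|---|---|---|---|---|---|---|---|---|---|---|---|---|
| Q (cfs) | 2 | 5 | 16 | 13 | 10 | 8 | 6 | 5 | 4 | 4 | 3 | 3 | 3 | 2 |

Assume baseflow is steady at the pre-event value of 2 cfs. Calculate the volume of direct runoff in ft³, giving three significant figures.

V ≈ 8.06 × 10^5 ft³

Direct-runoff ordinates (Q − Q_b): 0.0, 3.0, 14.0, 11.0, 8.0, 6.0, 4.0, 3.0, 2.0, 2.0, 1.0, 1.0, 1.0, 0.0 cfs.
ΣQ_DR = 56.00 cfs.
With Δt = 4 h = 14400 s, V = ΣQ_DR · Δt = 56.00 × 14400 = 8.06 × 10^5 ft³.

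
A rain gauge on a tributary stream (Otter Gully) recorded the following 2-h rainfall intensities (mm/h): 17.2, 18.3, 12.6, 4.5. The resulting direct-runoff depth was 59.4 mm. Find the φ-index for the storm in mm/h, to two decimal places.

φ ≈ 6.13 mm/h

Only the 3 blocks with intensity above φ contribute runoff: 17.2, 18.3, 12.6 mm/h.
Σ(I−φ)·Δt = d  ⇒  (17.2+18.3+12.6 − 3φ)·2 = 59.4
φ = (48.10 − 59.4/2) / 3 = 6.13 mm/h.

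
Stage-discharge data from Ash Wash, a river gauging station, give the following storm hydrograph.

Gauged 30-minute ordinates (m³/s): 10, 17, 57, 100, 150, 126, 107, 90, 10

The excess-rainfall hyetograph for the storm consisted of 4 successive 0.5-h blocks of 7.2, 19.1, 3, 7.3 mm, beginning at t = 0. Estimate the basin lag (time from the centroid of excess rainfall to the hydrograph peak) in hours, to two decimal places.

t_L ≈ 1.11 h

Centroid of excess rainfall: t_c = Σ P_i·t̄_i / ΣP_i = 0.8921 h (block centres at 0.25, 0.75, 1.25, 1.75 h).
Hydrograph peak occurs at t = 2 h, so basin lag t_L = 2 − 0.8921 = 1.11 h.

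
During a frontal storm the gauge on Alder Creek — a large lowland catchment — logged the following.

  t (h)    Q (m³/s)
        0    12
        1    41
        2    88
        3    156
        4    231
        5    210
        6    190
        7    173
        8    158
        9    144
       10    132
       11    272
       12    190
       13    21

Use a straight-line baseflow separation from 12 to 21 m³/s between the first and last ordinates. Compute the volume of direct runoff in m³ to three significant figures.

V ≈ 6.43 × 10^6 m³

Direct-runoff ordinates (Q − Q_b): 0.00, 28.31, 74.62, 141.92, 216.23, 194.54, 173.85, 156.15, 140.46, 125.77, 113.08, 252.38, 169.69, 0.00 m³/s.
ΣQ_DR = 1787 m³/s.
With Δt = 1 h = 3600 s, V = ΣQ_DR · Δt = 1787 × 3600 = 6.43 × 10^6 m³.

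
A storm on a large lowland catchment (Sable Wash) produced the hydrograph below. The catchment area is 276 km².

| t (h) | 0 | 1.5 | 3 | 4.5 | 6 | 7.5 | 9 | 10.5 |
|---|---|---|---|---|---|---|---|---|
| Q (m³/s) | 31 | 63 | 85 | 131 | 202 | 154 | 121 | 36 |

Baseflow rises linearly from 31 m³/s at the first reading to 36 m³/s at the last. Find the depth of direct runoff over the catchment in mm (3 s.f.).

Direct runoff: 0.00, 31.29, 52.57, 97.86, 168.14, 119.43, 85.71, 0.00 m³/s; ΣQ_DR = 555.0 m³/s.
V = ΣQ_DR · Δt = 555.0 × 5400 s = 2.997 × 10^6 m³.
Over A = 276 km², depth = V / A = 10.9 mm.

d ≈ 10.9 mm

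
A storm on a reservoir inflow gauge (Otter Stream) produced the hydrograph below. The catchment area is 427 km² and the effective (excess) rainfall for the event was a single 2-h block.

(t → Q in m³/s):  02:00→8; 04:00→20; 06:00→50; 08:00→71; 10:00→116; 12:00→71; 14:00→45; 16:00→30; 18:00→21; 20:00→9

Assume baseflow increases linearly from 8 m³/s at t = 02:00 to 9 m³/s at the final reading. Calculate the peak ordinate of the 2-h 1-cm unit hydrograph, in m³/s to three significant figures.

Direct runoff: 0.00, 11.89, 41.78, 62.67, 107.56, 62.44, 36.33, 21.22, 12.11, 0.00 m³/s; ΣQ_DR = 356.0 m³/s, peak = 107.56 m³/s.
Runoff depth d = ΣQ_DR·Δt / A = 356.0 × 7200 / (427 km²) = 6.003 mm.
The 1-cm UH is the DRH scaled by (10 mm)/d, so U_p = 107.56 × 10/6.003 = 179 m³/s.

U_p ≈ 179 m³/s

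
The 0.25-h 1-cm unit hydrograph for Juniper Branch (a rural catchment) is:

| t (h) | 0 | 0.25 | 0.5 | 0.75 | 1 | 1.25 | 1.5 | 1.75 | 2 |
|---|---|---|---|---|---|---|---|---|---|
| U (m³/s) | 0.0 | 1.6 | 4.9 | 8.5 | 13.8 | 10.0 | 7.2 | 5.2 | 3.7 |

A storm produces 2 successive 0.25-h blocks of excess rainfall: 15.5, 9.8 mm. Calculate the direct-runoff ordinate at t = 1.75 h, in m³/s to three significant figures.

Q ≈ 15.1 m³/s

By discrete convolution, Q_j = Σ (P_i / 10 mm) · U_{j−i}.
At t = 1.75 h (j=7): Q = (15.5/10)·5.2 + (9.8/10)·7.2 = 15.1 m³/s.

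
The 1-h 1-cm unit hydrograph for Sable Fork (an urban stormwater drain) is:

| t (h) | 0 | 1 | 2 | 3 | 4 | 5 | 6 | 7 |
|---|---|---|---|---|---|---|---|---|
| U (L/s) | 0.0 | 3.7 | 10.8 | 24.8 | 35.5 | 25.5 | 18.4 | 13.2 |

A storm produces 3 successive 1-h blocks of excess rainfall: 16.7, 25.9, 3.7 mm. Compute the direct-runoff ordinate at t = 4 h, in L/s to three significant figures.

By discrete convolution, Q_j = Σ (P_i / 10 mm) · U_{j−i}.
At t = 4 h (j=4): Q = (16.7/10)·35.5 + (25.9/10)·24.8 + (3.7/10)·10.8 = 128 L/s.

Q ≈ 128 L/s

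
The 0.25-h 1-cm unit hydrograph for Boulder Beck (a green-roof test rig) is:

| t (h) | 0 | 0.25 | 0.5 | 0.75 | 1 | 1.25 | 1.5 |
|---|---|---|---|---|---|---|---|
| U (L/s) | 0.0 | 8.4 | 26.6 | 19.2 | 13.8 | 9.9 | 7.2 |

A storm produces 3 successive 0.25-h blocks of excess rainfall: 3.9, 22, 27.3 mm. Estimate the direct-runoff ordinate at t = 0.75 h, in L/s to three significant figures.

Q ≈ 88.9 L/s

By discrete convolution, Q_j = Σ (P_i / 10 mm) · U_{j−i}.
At t = 0.75 h (j=3): Q = (3.9/10)·19.2 + (22/10)·26.6 + (27.3/10)·8.4 = 88.9 L/s.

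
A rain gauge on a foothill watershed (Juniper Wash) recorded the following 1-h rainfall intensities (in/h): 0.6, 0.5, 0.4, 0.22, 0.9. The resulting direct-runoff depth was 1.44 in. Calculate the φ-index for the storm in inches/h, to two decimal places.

Only the 4 blocks with intensity above φ contribute runoff: 0.6, 0.5, 0.4, 0.9 in/h.
Σ(I−φ)·Δt = d  ⇒  (0.6+0.5+0.4+0.9 − 4φ)·1 = 1.44
φ = (2.400 − 1.44/1) / 4 = 0.24 in/h.

φ ≈ 0.24 in/h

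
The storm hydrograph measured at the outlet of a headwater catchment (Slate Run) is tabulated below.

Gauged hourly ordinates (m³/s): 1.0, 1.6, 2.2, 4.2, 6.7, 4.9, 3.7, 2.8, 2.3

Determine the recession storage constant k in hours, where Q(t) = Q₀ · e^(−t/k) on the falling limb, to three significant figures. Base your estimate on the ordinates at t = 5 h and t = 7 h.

On the falling limb, Q drops from 4.9 to 2.8 m³/s between t = 5 h and t = 7 h (Δt = 2 h).
k = −Δt / ln(Q₂/Q₁) = −2 / ln(2.8/4.9) = 3.57 h.

k ≈ 3.57 h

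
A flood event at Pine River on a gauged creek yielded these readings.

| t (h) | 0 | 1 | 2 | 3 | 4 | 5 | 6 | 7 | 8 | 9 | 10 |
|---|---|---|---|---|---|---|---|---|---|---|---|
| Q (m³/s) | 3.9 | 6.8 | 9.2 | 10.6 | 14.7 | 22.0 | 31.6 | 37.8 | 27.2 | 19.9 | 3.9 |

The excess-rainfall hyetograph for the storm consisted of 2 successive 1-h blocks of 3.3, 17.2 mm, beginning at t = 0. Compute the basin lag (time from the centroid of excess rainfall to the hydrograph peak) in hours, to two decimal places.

t_L ≈ 5.66 h

Centroid of excess rainfall: t_c = Σ P_i·t̄_i / ΣP_i = 1.3390 h (block centres at 0.5, 1.5 h).
Hydrograph peak occurs at t = 7 h, so basin lag t_L = 7 − 1.3390 = 5.66 h.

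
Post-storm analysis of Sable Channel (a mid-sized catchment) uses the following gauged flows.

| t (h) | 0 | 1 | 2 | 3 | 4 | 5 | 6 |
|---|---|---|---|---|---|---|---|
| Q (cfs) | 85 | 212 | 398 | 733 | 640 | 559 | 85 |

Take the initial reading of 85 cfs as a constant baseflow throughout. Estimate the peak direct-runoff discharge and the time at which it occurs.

Q_p = 648.0 cfs at t = 3 h

Subtracting baseflow gives direct-runoff ordinates: 0.0, 127.0, 313.0, 648.0, 555.0, 474.0, 0.0 cfs.
The maximum is 648.0 cfs, occurring at the reading for t = 3 h.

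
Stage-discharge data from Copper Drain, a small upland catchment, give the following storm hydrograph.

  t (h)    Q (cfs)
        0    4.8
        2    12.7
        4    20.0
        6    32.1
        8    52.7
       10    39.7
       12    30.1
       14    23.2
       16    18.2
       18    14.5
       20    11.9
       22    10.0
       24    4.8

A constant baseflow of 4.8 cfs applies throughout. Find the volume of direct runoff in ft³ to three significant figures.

Direct-runoff ordinates (Q − Q_b): 0.0, 7.9, 15.2, 27.3, 47.9, 34.9, 25.3, 18.4, 13.4, 9.7, 7.1, 5.2, 0.0 cfs.
ΣQ_DR = 212.3 cfs.
With Δt = 2 h = 7200 s, V = ΣQ_DR · Δt = 212.3 × 7200 = 1.53 × 10^6 ft³.

V ≈ 1.53 × 10^6 ft³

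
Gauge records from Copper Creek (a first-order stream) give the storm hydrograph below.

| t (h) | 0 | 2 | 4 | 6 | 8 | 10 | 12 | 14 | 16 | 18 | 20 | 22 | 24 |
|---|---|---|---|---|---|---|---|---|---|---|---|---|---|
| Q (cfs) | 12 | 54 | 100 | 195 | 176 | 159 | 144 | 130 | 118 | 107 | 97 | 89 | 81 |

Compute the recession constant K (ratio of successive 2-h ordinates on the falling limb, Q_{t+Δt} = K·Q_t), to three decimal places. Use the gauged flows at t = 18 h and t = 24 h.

Using the recession-limb readings at t = 18 h and t = 24 h: Q falls from 107 to 81 cfs over 3 intervals.
K = (Q₂/Q₁)^(1/3) = (81/107)^(1/3) = 0.911.

K ≈ 0.911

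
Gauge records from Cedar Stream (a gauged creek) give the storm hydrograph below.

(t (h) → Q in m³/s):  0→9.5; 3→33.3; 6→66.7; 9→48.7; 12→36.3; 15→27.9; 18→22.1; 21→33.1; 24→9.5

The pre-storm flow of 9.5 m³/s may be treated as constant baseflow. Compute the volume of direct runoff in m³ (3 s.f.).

Direct-runoff ordinates (Q − Q_b): 0.0, 23.8, 57.2, 39.2, 26.8, 18.4, 12.6, 23.6, 0.0 m³/s.
ΣQ_DR = 201.6 m³/s.
With Δt = 3 h = 10800 s, V = ΣQ_DR · Δt = 201.6 × 10800 = 2.18 × 10^6 m³.

V ≈ 2.18 × 10^6 m³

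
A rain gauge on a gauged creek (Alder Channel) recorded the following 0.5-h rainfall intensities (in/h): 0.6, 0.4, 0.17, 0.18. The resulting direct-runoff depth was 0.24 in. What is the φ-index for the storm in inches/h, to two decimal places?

Only the 2 blocks with intensity above φ contribute runoff: 0.6, 0.4 in/h.
Σ(I−φ)·Δt = d  ⇒  (0.6+0.4 − 2φ)·0.5 = 0.24
φ = (1.000 − 0.24/0.5) / 2 = 0.26 in/h.

φ ≈ 0.26 in/h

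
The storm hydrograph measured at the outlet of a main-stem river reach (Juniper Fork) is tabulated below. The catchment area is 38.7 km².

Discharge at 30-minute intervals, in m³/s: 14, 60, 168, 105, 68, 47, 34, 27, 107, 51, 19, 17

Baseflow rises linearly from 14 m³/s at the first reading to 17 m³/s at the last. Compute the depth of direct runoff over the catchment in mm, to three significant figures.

Direct runoff: 0.00, 45.73, 153.45, 90.18, 52.91, 31.64, 18.36, 11.09, 90.82, 34.55, 2.27, 0.00 m³/s; ΣQ_DR = 531.0 m³/s.
V = ΣQ_DR · Δt = 531.0 × 1800 s = 9.558 × 10^5 m³.
Over A = 38.7 km², depth = V / A = 24.7 mm.

d ≈ 24.7 mm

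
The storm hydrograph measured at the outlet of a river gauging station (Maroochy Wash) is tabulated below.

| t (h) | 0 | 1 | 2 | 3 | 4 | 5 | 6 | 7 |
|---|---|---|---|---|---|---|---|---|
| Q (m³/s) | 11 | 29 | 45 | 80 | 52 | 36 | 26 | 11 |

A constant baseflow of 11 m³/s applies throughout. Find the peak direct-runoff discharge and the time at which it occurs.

Q_p = 69.0 m³/s at t = 3 h

Subtracting baseflow gives direct-runoff ordinates: 0.0, 18.0, 34.0, 69.0, 41.0, 25.0, 15.0, 0.0 m³/s.
The maximum is 69.0 m³/s, occurring at the reading for t = 3 h.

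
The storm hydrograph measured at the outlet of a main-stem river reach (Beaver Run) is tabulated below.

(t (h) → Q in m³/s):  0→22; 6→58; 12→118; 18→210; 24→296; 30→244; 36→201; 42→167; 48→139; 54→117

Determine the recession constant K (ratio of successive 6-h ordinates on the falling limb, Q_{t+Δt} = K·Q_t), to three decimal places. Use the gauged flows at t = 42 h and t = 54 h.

K ≈ 0.837

Using the recession-limb readings at t = 42 h and t = 54 h: Q falls from 167 to 117 m³/s over 2 intervals.
K = (Q₂/Q₁)^(1/2) = (117/167)^(1/2) = 0.837.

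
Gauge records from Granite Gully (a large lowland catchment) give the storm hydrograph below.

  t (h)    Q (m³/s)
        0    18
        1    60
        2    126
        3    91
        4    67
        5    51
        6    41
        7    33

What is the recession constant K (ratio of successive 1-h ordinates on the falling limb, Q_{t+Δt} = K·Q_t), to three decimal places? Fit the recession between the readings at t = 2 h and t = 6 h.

Using the recession-limb readings at t = 2 h and t = 6 h: Q falls from 126 to 41 m³/s over 4 intervals.
K = (Q₂/Q₁)^(1/4) = (41/126)^(1/4) = 0.755.

K ≈ 0.755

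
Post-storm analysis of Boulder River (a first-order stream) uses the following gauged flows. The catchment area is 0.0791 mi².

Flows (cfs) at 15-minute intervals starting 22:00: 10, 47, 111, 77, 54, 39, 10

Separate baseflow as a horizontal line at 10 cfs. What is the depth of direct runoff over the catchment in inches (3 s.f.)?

d ≈ 1.36 in

Direct runoff: 0.0, 37.0, 101.0, 67.0, 44.0, 29.0, 0.0 cfs; ΣQ_DR = 278.0 cfs.
V = ΣQ_DR · Δt = 278.0 × 900 s = 2.502 × 10^5 ft³.
Over A = 0.0791 mi², depth = V / A = 1.36 in.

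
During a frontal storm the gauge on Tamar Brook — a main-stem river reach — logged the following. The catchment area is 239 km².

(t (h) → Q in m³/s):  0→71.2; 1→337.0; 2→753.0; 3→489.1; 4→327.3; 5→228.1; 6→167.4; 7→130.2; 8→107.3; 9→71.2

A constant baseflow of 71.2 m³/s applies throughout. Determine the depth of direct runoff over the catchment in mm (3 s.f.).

d ≈ 29.7 mm

Direct runoff: 0.0, 265.8, 681.8, 417.9, 256.1, 156.9, 96.2, 59.0, 36.1, 0.0 m³/s; ΣQ_DR = 1970 m³/s.
V = ΣQ_DR · Δt = 1970 × 3600 s = 7.091 × 10^6 m³.
Over A = 239 km², depth = V / A = 29.7 mm.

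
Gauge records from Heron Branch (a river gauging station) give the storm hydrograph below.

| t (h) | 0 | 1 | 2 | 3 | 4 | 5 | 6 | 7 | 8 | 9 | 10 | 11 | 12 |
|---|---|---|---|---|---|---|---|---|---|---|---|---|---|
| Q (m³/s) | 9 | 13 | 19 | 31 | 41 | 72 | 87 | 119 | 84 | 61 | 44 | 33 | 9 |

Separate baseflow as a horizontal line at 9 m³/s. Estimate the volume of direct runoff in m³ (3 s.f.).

V ≈ 1.82 × 10^6 m³

Direct-runoff ordinates (Q − Q_b): 0.0, 4.0, 10.0, 22.0, 32.0, 63.0, 78.0, 110.0, 75.0, 52.0, 35.0, 24.0, 0.0 m³/s.
ΣQ_DR = 505.0 m³/s.
With Δt = 1 h = 3600 s, V = ΣQ_DR · Δt = 505.0 × 3600 = 1.82 × 10^6 m³.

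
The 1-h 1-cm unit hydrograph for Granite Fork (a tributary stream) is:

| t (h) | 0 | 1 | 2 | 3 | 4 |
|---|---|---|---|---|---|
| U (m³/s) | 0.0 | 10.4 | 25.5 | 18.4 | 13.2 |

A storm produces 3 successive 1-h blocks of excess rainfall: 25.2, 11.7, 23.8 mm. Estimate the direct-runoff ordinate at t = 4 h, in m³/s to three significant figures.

By discrete convolution, Q_j = Σ (P_i / 10 mm) · U_{j−i}.
At t = 4 h (j=4): Q = (25.2/10)·13.2 + (11.7/10)·18.4 + (23.8/10)·25.5 = 115 m³/s.

Q ≈ 115 m³/s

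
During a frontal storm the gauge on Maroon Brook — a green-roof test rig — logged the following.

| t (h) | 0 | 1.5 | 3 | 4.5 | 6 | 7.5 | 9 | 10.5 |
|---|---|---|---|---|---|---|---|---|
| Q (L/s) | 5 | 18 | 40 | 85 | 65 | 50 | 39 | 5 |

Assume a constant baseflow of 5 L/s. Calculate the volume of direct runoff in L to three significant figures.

Direct-runoff ordinates (Q − Q_b): 0.0, 13.0, 35.0, 80.0, 60.0, 45.0, 34.0, 0.0 L/s.
ΣQ_DR = 267.0 L/s.
With Δt = 1.5 h = 5400 s, V = ΣQ_DR · Δt = 267.0 × 5400 = 1.44 × 10^6 L.

V ≈ 1.44 × 10^6 L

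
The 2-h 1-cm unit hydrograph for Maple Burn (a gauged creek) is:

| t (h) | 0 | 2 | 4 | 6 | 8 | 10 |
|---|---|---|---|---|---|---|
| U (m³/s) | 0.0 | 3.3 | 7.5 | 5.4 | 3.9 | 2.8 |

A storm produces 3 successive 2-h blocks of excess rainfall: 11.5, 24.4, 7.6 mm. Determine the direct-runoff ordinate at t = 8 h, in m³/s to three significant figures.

By discrete convolution, Q_j = Σ (P_i / 10 mm) · U_{j−i}.
At t = 8 h (j=4): Q = (11.5/10)·3.9 + (24.4/10)·5.4 + (7.6/10)·7.5 = 23.4 m³/s.

Q ≈ 23.4 m³/s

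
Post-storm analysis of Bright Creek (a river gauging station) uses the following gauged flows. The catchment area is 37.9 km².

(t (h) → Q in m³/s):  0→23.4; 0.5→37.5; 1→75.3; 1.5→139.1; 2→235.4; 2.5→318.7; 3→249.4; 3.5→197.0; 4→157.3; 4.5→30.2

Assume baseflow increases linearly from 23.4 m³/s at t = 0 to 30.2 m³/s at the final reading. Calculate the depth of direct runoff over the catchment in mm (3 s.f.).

Direct runoff: 0.00, 13.34, 50.39, 113.43, 208.98, 291.52, 221.47, 168.31, 127.86, 0.00 m³/s; ΣQ_DR = 1195 m³/s.
V = ΣQ_DR · Δt = 1195 × 1800 s = 2.152 × 10^6 m³.
Over A = 37.9 km², depth = V / A = 56.8 mm.

d ≈ 56.8 mm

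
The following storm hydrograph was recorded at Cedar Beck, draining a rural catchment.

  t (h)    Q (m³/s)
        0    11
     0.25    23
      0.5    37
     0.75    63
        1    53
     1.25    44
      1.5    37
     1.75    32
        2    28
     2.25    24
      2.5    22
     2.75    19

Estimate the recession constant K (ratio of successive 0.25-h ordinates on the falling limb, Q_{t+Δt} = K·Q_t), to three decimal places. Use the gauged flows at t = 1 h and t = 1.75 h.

Using the recession-limb readings at t = 1 h and t = 1.75 h: Q falls from 53 to 32 m³/s over 3 intervals.
K = (Q₂/Q₁)^(1/3) = (32/53)^(1/3) = 0.845.

K ≈ 0.845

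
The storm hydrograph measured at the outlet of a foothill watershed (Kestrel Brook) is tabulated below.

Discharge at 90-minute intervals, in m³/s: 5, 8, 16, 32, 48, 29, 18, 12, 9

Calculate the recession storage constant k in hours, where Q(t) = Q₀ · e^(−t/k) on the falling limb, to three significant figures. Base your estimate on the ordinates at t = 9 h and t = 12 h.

On the falling limb, Q drops from 18 to 9 m³/s between t = 9 h and t = 12 h (Δt = 3 h).
k = −Δt / ln(Q₂/Q₁) = −3 / ln(9/18) = 4.33 h.

k ≈ 4.33 h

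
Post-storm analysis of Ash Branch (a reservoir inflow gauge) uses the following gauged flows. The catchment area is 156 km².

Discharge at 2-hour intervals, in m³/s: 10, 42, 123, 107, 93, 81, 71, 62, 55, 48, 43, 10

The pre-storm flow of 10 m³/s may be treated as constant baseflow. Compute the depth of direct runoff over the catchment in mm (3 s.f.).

Direct runoff: 0.0, 32.0, 113.0, 97.0, 83.0, 71.0, 61.0, 52.0, 45.0, 38.0, 33.0, 0.0 m³/s; ΣQ_DR = 625.0 m³/s.
V = ΣQ_DR · Δt = 625.0 × 7200 s = 4.500 × 10^6 m³.
Over A = 156 km², depth = V / A = 28.8 mm.

d ≈ 28.8 mm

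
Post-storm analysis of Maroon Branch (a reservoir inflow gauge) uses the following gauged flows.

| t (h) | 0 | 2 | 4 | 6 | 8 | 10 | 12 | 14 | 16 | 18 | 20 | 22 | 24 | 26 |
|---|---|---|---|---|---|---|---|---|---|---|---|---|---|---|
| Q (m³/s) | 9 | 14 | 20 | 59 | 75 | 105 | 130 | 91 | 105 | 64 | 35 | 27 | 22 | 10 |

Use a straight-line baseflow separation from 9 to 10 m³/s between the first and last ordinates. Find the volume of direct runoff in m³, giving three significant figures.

Direct-runoff ordinates (Q − Q_b): 0.00, 4.92, 10.85, 49.77, 65.69, 95.62, 120.54, 81.46, 95.38, 54.31, 25.23, 17.15, 12.08, 0.00 m³/s.
ΣQ_DR = 633.0 m³/s.
With Δt = 2 h = 7200 s, V = ΣQ_DR · Δt = 633.0 × 7200 = 4.56 × 10^6 m³.

V ≈ 4.56 × 10^6 m³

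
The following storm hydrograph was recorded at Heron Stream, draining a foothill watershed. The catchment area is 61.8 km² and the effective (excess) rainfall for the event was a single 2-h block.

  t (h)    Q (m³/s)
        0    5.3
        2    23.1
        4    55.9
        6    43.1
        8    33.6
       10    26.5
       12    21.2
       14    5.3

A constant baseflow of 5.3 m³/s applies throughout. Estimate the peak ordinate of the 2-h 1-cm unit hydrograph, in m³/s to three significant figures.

U_p ≈ 25.3 m³/s

Direct runoff: 0.0, 17.8, 50.6, 37.8, 28.3, 21.2, 15.9, 0.0 m³/s; ΣQ_DR = 171.6 m³/s, peak = 50.6 m³/s.
Runoff depth d = ΣQ_DR·Δt / A = 171.6 × 7200 / (61.8 km²) = 19.99 mm.
The 1-cm UH is the DRH scaled by (10 mm)/d, so U_p = 50.6 × 10/19.99 = 25.3 m³/s.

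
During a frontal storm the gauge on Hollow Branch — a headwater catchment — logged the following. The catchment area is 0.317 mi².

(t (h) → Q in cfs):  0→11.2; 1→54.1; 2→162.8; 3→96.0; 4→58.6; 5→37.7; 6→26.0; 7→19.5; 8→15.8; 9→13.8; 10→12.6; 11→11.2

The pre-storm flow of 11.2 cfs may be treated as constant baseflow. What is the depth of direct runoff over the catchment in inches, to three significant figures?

d ≈ 1.88 in

Direct runoff: 0.0, 42.9, 151.6, 84.8, 47.4, 26.5, 14.8, 8.3, 4.6, 2.6, 1.4, 0.0 cfs; ΣQ_DR = 384.9 cfs.
V = ΣQ_DR · Δt = 384.9 × 3600 s = 1.386 × 10^6 ft³.
Over A = 0.317 mi², depth = V / A = 1.88 in.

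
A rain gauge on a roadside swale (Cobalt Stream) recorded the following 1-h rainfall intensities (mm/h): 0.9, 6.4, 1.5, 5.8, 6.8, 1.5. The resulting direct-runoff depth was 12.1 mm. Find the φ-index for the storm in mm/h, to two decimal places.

φ ≈ 2.30 mm/h

Only the 3 blocks with intensity above φ contribute runoff: 6.4, 5.8, 6.8 mm/h.
Σ(I−φ)·Δt = d  ⇒  (6.4+5.8+6.8 − 3φ)·1 = 12.1
φ = (19.00 − 12.1/1) / 3 = 2.30 mm/h.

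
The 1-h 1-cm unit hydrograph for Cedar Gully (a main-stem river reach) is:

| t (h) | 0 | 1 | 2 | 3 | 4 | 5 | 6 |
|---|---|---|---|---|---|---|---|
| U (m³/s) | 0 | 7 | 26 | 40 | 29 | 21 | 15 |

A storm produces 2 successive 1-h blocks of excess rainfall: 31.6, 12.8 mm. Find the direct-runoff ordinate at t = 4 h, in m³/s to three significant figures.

By discrete convolution, Q_j = Σ (P_i / 10 mm) · U_{j−i}.
At t = 4 h (j=4): Q = (31.6/10)·29 + (12.8/10)·40 = 143 m³/s.

Q ≈ 143 m³/s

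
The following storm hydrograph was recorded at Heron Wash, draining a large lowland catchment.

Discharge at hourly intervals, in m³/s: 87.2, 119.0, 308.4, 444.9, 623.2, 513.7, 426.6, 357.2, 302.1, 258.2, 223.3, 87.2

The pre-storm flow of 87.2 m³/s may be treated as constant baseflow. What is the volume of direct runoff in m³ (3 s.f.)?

Direct-runoff ordinates (Q − Q_b): 0.0, 31.8, 221.2, 357.7, 536.0, 426.5, 339.4, 270.0, 214.9, 171.0, 136.1, 0.0 m³/s.
ΣQ_DR = 2705 m³/s.
With Δt = 1 h = 3600 s, V = ΣQ_DR · Δt = 2705 × 3600 = 9.74 × 10^6 m³.

V ≈ 9.74 × 10^6 m³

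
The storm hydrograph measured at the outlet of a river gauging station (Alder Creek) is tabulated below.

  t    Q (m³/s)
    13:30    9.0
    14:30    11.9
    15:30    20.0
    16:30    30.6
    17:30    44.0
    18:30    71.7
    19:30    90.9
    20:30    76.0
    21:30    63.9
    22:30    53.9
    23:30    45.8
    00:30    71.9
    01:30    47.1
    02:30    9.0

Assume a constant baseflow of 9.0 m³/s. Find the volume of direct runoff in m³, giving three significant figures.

V ≈ 1.87 × 10^6 m³

Direct-runoff ordinates (Q − Q_b): 0.0, 2.9, 11.0, 21.6, 35.0, 62.7, 81.9, 67.0, 54.9, 44.9, 36.8, 62.9, 38.1, 0.0 m³/s.
ΣQ_DR = 519.7 m³/s.
With Δt = 1 h = 3600 s, V = ΣQ_DR · Δt = 519.7 × 3600 = 1.87 × 10^6 m³.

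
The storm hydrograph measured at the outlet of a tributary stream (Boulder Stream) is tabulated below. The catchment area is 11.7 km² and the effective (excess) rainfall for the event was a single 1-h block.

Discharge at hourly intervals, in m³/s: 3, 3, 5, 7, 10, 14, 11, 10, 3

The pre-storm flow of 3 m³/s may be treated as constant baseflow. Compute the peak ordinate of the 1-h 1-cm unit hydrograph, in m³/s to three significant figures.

Direct runoff: 0.0, 0.0, 2.0, 4.0, 7.0, 11.0, 8.0, 7.0, 0.0 m³/s; ΣQ_DR = 39.00 m³/s, peak = 11.0 m³/s.
Runoff depth d = ΣQ_DR·Δt / A = 39.00 × 3600 / (11.7 km²) = 12.00 mm.
The 1-cm UH is the DRH scaled by (10 mm)/d, so U_p = 11.0 × 10/12.00 = 9.17 m³/s.

U_p ≈ 9.17 m³/s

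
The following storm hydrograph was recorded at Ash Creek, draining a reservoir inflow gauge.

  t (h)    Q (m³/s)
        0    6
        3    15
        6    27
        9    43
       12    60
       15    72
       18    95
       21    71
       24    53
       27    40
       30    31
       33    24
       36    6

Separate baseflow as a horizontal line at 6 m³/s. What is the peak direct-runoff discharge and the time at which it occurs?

Subtracting baseflow gives direct-runoff ordinates: 0.0, 9.0, 21.0, 37.0, 54.0, 66.0, 89.0, 65.0, 47.0, 34.0, 25.0, 18.0, 0.0 m³/s.
The maximum is 89.0 m³/s, occurring at the reading for t = 18 h.

Q_p = 89.0 m³/s at t = 18 h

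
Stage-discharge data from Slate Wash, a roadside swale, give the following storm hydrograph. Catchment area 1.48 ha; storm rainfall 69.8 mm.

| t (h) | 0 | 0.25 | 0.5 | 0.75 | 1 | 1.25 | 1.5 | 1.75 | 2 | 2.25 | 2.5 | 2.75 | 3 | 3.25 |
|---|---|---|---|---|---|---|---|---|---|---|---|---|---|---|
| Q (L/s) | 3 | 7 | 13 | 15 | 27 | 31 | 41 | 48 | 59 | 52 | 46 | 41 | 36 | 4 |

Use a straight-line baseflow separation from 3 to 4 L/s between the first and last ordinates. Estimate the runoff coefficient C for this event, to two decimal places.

ΣQ_DR = 374.0 L/s; V = ΣQ_DR·Δt = 3.366 × 10^5 L.
Runoff depth d = V / A = 22.74 mm.
C = d / P = 22.74 / 69.8 = 0.33.

C ≈ 0.33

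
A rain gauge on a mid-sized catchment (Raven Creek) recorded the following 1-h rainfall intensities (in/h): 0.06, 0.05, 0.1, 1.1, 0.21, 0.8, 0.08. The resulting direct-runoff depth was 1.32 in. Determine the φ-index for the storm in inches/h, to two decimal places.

φ ≈ 0.29 in/h

Only the 2 blocks with intensity above φ contribute runoff: 1.1, 0.8 in/h.
Σ(I−φ)·Δt = d  ⇒  (1.1+0.8 − 2φ)·1 = 1.32
φ = (1.900 − 1.32/1) / 2 = 0.29 in/h.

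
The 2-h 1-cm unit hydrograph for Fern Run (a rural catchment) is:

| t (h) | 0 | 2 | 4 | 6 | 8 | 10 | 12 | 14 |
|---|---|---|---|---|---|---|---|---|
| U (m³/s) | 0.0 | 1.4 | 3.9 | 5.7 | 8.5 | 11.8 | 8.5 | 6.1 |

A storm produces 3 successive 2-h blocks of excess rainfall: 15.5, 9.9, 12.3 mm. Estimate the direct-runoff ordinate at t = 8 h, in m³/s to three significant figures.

Q ≈ 23.6 m³/s

By discrete convolution, Q_j = Σ (P_i / 10 mm) · U_{j−i}.
At t = 8 h (j=4): Q = (15.5/10)·8.5 + (9.9/10)·5.7 + (12.3/10)·3.9 = 23.6 m³/s.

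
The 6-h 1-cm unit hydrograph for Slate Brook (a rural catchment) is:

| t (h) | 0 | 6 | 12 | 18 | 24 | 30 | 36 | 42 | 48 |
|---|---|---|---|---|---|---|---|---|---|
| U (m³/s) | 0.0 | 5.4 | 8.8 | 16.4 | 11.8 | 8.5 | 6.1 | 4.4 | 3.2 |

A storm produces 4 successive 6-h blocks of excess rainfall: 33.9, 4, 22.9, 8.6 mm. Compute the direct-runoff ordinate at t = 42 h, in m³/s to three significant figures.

By discrete convolution, Q_j = Σ (P_i / 10 mm) · U_{j−i}.
At t = 42 h (j=7): Q = (33.9/10)·4.4 + (4/10)·6.1 + (22.9/10)·8.5 + (8.6/10)·11.8 = 47.0 m³/s.

Q ≈ 47.0 m³/s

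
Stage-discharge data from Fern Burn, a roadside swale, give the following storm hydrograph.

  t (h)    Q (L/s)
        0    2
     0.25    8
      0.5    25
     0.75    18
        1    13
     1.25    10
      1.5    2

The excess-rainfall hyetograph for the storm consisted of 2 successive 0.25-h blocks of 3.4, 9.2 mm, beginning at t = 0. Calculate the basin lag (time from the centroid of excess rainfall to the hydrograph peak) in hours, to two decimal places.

Centroid of excess rainfall: t_c = Σ P_i·t̄_i / ΣP_i = 0.3075 h (block centres at 0.125, 0.375 h).
Hydrograph peak occurs at t = 0.5 h, so basin lag t_L = 0.5 − 0.3075 = 0.19 h.

t_L ≈ 0.19 h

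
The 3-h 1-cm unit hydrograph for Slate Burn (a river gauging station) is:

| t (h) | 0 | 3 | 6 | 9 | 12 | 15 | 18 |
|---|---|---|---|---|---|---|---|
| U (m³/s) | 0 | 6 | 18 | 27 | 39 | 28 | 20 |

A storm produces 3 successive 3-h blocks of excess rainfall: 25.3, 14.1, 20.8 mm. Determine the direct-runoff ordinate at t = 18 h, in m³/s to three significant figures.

By discrete convolution, Q_j = Σ (P_i / 10 mm) · U_{j−i}.
At t = 18 h (j=6): Q = (25.3/10)·20 + (14.1/10)·28 + (20.8/10)·39 = 171 m³/s.

Q ≈ 171 m³/s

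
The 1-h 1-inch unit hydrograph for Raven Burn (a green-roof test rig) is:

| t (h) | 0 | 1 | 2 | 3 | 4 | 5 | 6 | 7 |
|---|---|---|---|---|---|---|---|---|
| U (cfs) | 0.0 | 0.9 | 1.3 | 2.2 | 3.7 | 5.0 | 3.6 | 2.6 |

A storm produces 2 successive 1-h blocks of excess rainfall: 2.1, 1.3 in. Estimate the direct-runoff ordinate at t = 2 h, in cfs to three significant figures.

Q ≈ 3.90 cfs

By discrete convolution, Q_j = Σ (P_i / 1 in) · U_{j−i}.
At t = 2 h (j=2): Q = (2.1/1)·1.3 + (1.3/1)·0.9 = 3.90 cfs.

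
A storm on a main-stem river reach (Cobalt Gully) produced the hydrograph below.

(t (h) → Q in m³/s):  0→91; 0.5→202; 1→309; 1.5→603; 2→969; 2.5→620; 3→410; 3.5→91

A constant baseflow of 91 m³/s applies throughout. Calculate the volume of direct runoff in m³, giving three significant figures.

V ≈ 4.62 × 10^6 m³

Direct-runoff ordinates (Q − Q_b): 0.0, 111.0, 218.0, 512.0, 878.0, 529.0, 319.0, 0.0 m³/s.
ΣQ_DR = 2567 m³/s.
With Δt = 0.5 h = 1800 s, V = ΣQ_DR · Δt = 2567 × 1800 = 4.62 × 10^6 m³.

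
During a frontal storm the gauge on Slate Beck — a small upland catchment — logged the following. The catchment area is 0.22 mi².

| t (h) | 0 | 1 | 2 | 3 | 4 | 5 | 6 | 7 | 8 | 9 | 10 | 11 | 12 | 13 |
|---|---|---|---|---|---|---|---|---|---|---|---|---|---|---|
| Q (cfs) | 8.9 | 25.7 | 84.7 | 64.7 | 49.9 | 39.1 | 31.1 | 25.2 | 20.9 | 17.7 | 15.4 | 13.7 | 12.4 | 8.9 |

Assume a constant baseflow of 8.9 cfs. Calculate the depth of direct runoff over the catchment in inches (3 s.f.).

Direct runoff: 0.0, 16.8, 75.8, 55.8, 41.0, 30.2, 22.2, 16.3, 12.0, 8.8, 6.5, 4.8, 3.5, 0.0 cfs; ΣQ_DR = 293.7 cfs.
V = ΣQ_DR · Δt = 293.7 × 3600 s = 1.057 × 10^6 ft³.
Over A = 0.22 mi², depth = V / A = 2.07 in.

d ≈ 2.07 in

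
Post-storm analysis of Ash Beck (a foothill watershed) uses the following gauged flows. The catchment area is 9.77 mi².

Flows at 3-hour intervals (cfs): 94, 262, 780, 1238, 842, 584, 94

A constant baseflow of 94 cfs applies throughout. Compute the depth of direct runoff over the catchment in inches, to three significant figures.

d ≈ 1.54 in

Direct runoff: 0.0, 168.0, 686.0, 1144.0, 748.0, 490.0, 0.0 cfs; ΣQ_DR = 3236 cfs.
V = ΣQ_DR · Δt = 3236 × 10800 s = 3.495 × 10^7 ft³.
Over A = 9.77 mi², depth = V / A = 1.54 in.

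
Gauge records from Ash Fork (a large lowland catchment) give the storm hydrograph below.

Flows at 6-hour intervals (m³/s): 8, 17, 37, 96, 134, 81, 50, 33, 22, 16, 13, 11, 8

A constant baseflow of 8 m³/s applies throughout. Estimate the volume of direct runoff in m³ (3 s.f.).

V ≈ 9.12 × 10^6 m³

Direct-runoff ordinates (Q − Q_b): 0.0, 9.0, 29.0, 88.0, 126.0, 73.0, 42.0, 25.0, 14.0, 8.0, 5.0, 3.0, 0.0 m³/s.
ΣQ_DR = 422.0 m³/s.
With Δt = 6 h = 21600 s, V = ΣQ_DR · Δt = 422.0 × 21600 = 9.12 × 10^6 m³.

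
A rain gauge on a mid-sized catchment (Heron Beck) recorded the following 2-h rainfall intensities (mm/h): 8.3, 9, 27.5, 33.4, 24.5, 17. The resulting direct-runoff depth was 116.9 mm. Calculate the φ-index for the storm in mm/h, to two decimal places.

φ ≈ 10.99 mm/h

Only the 4 blocks with intensity above φ contribute runoff: 27.5, 33.4, 24.5, 17 mm/h.
Σ(I−φ)·Δt = d  ⇒  (27.5+33.4+24.5+17 − 4φ)·2 = 116.9
φ = (102.4 − 116.9/2) / 4 = 10.99 mm/h.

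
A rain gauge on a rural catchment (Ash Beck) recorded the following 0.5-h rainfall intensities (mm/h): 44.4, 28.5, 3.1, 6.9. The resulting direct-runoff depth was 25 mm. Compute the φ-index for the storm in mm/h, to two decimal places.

Only the 2 blocks with intensity above φ contribute runoff: 44.4, 28.5 mm/h.
Σ(I−φ)·Δt = d  ⇒  (44.4+28.5 − 2φ)·0.5 = 25
φ = (72.90 − 25/0.5) / 2 = 11.45 mm/h.

φ ≈ 11.45 mm/h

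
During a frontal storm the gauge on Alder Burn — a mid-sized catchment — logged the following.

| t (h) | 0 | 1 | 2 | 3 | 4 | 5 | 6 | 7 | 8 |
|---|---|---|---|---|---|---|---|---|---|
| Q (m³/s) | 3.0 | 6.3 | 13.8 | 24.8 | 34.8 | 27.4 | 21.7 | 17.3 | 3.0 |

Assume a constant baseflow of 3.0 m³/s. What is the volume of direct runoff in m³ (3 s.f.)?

Direct-runoff ordinates (Q − Q_b): 0.0, 3.3, 10.8, 21.8, 31.8, 24.4, 18.7, 14.3, 0.0 m³/s.
ΣQ_DR = 125.1 m³/s.
With Δt = 1 h = 3600 s, V = ΣQ_DR · Δt = 125.1 × 3600 = 4.50 × 10^5 m³.

V ≈ 4.50 × 10^5 m³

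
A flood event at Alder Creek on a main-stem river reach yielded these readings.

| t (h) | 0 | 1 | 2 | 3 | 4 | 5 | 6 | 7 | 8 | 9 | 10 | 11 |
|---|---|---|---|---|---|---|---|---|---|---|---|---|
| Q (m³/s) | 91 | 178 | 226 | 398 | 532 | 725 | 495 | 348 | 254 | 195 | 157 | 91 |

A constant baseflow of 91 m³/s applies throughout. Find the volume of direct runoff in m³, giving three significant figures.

V ≈ 9.35 × 10^6 m³

Direct-runoff ordinates (Q − Q_b): 0.0, 87.0, 135.0, 307.0, 441.0, 634.0, 404.0, 257.0, 163.0, 104.0, 66.0, 0.0 m³/s.
ΣQ_DR = 2598 m³/s.
With Δt = 1 h = 3600 s, V = ΣQ_DR · Δt = 2598 × 3600 = 9.35 × 10^6 m³.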